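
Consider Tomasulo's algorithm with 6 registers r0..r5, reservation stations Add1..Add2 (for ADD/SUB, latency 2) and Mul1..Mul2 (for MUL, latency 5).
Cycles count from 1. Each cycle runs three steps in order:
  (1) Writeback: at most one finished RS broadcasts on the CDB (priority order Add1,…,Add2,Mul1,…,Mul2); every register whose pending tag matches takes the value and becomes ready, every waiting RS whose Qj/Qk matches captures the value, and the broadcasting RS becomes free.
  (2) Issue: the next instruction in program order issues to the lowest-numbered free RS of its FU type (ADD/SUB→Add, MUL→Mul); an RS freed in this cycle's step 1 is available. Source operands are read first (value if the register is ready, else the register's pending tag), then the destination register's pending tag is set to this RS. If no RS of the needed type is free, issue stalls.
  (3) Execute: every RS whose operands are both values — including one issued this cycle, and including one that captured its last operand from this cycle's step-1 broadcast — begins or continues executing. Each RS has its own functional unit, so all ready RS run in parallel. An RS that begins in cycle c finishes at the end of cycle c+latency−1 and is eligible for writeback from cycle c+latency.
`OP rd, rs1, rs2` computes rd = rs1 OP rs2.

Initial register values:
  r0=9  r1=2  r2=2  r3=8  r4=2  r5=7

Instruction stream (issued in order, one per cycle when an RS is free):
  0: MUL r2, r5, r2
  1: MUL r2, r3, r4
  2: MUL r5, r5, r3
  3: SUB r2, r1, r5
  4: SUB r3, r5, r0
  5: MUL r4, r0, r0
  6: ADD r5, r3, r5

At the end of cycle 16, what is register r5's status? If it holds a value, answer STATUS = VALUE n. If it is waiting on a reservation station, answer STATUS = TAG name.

  c1: issue MUL r2<-Mul1  regs: r0:9,r1:2,r2:Mul1,r3:8,r4:2,r5:7
  c2: issue MUL r2<-Mul2  regs: r0:9,r1:2,r2:Mul2,r3:8,r4:2,r5:7
  c3: stall  regs: r0:9,r1:2,r2:Mul2,r3:8,r4:2,r5:7
  c4: stall  regs: r0:9,r1:2,r2:Mul2,r3:8,r4:2,r5:7
  c5: stall  regs: r0:9,r1:2,r2:Mul2,r3:8,r4:2,r5:7
  c6: CDB Mul1=14; issue MUL r5<-Mul1  regs: r0:9,r1:2,r2:Mul2,r3:8,r4:2,r5:Mul1
  c7: CDB Mul2=16; issue SUB r2<-Add1  regs: r0:9,r1:2,r2:Add1,r3:8,r4:2,r5:Mul1
  c8: issue SUB r3<-Add2  regs: r0:9,r1:2,r2:Add1,r3:Add2,r4:2,r5:Mul1
  c9: issue MUL r4<-Mul2  regs: r0:9,r1:2,r2:Add1,r3:Add2,r4:Mul2,r5:Mul1
  c10: stall  regs: r0:9,r1:2,r2:Add1,r3:Add2,r4:Mul2,r5:Mul1
  c11: CDB Mul1=56; stall  regs: r0:9,r1:2,r2:Add1,r3:Add2,r4:Mul2,r5:56
  c12: stall  regs: r0:9,r1:2,r2:Add1,r3:Add2,r4:Mul2,r5:56
  c13: CDB Add1=-54; issue ADD r5<-Add1  regs: r0:9,r1:2,r2:-54,r3:Add2,r4:Mul2,r5:Add1
  c14: CDB Add2=47  regs: r0:9,r1:2,r2:-54,r3:47,r4:Mul2,r5:Add1
  c15: CDB Mul2=81  regs: r0:9,r1:2,r2:-54,r3:47,r4:81,r5:Add1
  c16: CDB Add1=103  regs: r0:9,r1:2,r2:-54,r3:47,r4:81,r5:103

STATUS = VALUE 103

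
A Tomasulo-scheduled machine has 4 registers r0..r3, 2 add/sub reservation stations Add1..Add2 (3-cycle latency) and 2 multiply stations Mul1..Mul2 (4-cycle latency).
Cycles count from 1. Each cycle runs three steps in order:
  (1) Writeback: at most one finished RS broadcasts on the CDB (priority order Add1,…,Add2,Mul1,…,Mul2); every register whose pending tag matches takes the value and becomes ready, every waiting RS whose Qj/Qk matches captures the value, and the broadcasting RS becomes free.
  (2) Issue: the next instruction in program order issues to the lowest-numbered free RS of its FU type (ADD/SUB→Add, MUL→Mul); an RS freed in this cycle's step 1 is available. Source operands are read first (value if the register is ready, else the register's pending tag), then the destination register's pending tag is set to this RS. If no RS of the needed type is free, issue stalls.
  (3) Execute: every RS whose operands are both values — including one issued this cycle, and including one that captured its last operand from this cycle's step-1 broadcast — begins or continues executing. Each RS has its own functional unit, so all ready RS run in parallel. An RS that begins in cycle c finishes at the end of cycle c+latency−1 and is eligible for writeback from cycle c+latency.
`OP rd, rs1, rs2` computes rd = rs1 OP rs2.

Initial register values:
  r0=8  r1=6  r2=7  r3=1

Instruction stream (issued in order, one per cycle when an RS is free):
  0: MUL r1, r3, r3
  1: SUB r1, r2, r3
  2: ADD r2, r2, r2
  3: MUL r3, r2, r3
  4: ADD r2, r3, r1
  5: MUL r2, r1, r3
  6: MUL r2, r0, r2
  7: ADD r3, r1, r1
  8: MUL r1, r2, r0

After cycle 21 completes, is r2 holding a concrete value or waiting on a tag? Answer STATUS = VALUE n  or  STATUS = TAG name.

cycle 1: issue MUL r1<-Mul1 // r0:8,r1:Mul1,r2:7,r3:1
cycle 2: issue SUB r1<-Add1 // r0:8,r1:Add1,r2:7,r3:1
cycle 3: issue ADD r2<-Add2 // r0:8,r1:Add1,r2:Add2,r3:1
cycle 4: issue MUL r3<-Mul2 // r0:8,r1:Add1,r2:Add2,r3:Mul2
cycle 5: CDB Add1=6; issue ADD r2<-Add1 // r0:8,r1:6,r2:Add1,r3:Mul2
cycle 6: CDB Add2=14; stall // r0:8,r1:6,r2:Add1,r3:Mul2
cycle 7: CDB Mul1=1; issue MUL r2<-Mul1 // r0:8,r1:6,r2:Mul1,r3:Mul2
cycle 8: stall // r0:8,r1:6,r2:Mul1,r3:Mul2
cycle 9: stall // r0:8,r1:6,r2:Mul1,r3:Mul2
cycle 10: CDB Mul2=14; issue MUL r2<-Mul2 // r0:8,r1:6,r2:Mul2,r3:14
cycle 11: issue ADD r3<-Add2 // r0:8,r1:6,r2:Mul2,r3:Add2
cycle 12: stall // r0:8,r1:6,r2:Mul2,r3:Add2
cycle 13: CDB Add1=20; stall // r0:8,r1:6,r2:Mul2,r3:Add2
cycle 14: CDB Add2=12; stall // r0:8,r1:6,r2:Mul2,r3:12
cycle 15: CDB Mul1=84; issue MUL r1<-Mul1 // r0:8,r1:Mul1,r2:Mul2,r3:12
cycle 16: - // r0:8,r1:Mul1,r2:Mul2,r3:12
cycle 17: - // r0:8,r1:Mul1,r2:Mul2,r3:12
cycle 18: - // r0:8,r1:Mul1,r2:Mul2,r3:12
cycle 19: CDB Mul2=672 // r0:8,r1:Mul1,r2:672,r3:12
cycle 20: - // r0:8,r1:Mul1,r2:672,r3:12
cycle 21: - // r0:8,r1:Mul1,r2:672,r3:12

STATUS = VALUE 672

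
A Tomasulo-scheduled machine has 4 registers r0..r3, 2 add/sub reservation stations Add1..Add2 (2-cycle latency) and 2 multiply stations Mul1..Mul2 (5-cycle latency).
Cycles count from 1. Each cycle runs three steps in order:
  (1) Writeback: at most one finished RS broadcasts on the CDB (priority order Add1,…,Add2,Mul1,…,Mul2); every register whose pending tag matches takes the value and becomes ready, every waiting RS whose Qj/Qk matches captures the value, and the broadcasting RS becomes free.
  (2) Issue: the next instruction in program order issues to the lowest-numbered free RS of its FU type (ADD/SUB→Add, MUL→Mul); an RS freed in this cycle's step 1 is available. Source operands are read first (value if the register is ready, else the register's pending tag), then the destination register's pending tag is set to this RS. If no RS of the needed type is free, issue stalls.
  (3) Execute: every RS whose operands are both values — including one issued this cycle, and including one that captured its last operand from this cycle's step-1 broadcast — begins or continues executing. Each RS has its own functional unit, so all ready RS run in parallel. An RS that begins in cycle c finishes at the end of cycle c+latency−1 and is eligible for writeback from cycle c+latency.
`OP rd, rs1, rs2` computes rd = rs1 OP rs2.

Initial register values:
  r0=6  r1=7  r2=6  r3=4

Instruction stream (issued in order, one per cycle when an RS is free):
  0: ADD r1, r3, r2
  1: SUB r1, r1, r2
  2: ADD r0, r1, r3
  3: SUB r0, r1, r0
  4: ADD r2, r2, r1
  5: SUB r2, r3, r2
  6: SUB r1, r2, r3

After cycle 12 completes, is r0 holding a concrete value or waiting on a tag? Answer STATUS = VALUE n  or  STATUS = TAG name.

STATUS = VALUE -4

c1: issue ADD r1<-Add1 | r0:6,r1:Add1,r2:6,r3:4
c2: issue SUB r1<-Add2 | r0:6,r1:Add2,r2:6,r3:4
c3: CDB Add1=10; issue ADD r0<-Add1 | r0:Add1,r1:Add2,r2:6,r3:4
c4: stall | r0:Add1,r1:Add2,r2:6,r3:4
c5: CDB Add2=4; issue SUB r0<-Add2 | r0:Add2,r1:4,r2:6,r3:4
c6: stall | r0:Add2,r1:4,r2:6,r3:4
c7: CDB Add1=8; issue ADD r2<-Add1 | r0:Add2,r1:4,r2:Add1,r3:4
c8: stall | r0:Add2,r1:4,r2:Add1,r3:4
c9: CDB Add1=10; issue SUB r2<-Add1 | r0:Add2,r1:4,r2:Add1,r3:4
c10: CDB Add2=-4; issue SUB r1<-Add2 | r0:-4,r1:Add2,r2:Add1,r3:4
c11: CDB Add1=-6 | r0:-4,r1:Add2,r2:-6,r3:4
c12: - | r0:-4,r1:Add2,r2:-6,r3:4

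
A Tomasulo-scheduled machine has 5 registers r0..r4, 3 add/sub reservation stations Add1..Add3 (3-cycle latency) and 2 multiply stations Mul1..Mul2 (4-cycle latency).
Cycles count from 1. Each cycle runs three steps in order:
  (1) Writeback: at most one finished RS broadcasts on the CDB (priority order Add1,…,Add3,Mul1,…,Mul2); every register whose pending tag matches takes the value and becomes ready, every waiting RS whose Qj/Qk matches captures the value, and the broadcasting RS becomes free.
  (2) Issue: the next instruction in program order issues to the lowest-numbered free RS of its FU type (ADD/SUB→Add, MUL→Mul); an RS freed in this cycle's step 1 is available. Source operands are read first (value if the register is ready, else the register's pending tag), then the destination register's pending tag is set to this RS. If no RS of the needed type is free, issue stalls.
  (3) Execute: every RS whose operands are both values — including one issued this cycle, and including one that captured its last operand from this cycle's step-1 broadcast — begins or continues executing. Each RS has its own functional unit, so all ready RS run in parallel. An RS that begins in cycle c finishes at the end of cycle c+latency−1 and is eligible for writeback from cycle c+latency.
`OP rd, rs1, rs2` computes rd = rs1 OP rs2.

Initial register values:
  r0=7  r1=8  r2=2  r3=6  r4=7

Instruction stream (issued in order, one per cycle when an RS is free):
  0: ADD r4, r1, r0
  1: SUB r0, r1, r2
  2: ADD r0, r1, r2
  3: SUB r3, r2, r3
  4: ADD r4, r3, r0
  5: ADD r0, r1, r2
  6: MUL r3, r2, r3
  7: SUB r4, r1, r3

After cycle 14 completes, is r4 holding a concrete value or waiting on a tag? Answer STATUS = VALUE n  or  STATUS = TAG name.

STATUS = VALUE 16

  c1: issue ADD r4<-Add1  regs: r0:7,r1:8,r2:2,r3:6,r4:Add1
  c2: issue SUB r0<-Add2  regs: r0:Add2,r1:8,r2:2,r3:6,r4:Add1
  c3: issue ADD r0<-Add3  regs: r0:Add3,r1:8,r2:2,r3:6,r4:Add1
  c4: CDB Add1=15; issue SUB r3<-Add1  regs: r0:Add3,r1:8,r2:2,r3:Add1,r4:15
  c5: CDB Add2=6; issue ADD r4<-Add2  regs: r0:Add3,r1:8,r2:2,r3:Add1,r4:Add2
  c6: CDB Add3=10; issue ADD r0<-Add3  regs: r0:Add3,r1:8,r2:2,r3:Add1,r4:Add2
  c7: CDB Add1=-4; issue MUL r3<-Mul1  regs: r0:Add3,r1:8,r2:2,r3:Mul1,r4:Add2
  c8: issue SUB r4<-Add1  regs: r0:Add3,r1:8,r2:2,r3:Mul1,r4:Add1
  c9: CDB Add3=10  regs: r0:10,r1:8,r2:2,r3:Mul1,r4:Add1
  c10: CDB Add2=6  regs: r0:10,r1:8,r2:2,r3:Mul1,r4:Add1
  c11: CDB Mul1=-8  regs: r0:10,r1:8,r2:2,r3:-8,r4:Add1
  c12: -  regs: r0:10,r1:8,r2:2,r3:-8,r4:Add1
  c13: -  regs: r0:10,r1:8,r2:2,r3:-8,r4:Add1
  c14: CDB Add1=16  regs: r0:10,r1:8,r2:2,r3:-8,r4:16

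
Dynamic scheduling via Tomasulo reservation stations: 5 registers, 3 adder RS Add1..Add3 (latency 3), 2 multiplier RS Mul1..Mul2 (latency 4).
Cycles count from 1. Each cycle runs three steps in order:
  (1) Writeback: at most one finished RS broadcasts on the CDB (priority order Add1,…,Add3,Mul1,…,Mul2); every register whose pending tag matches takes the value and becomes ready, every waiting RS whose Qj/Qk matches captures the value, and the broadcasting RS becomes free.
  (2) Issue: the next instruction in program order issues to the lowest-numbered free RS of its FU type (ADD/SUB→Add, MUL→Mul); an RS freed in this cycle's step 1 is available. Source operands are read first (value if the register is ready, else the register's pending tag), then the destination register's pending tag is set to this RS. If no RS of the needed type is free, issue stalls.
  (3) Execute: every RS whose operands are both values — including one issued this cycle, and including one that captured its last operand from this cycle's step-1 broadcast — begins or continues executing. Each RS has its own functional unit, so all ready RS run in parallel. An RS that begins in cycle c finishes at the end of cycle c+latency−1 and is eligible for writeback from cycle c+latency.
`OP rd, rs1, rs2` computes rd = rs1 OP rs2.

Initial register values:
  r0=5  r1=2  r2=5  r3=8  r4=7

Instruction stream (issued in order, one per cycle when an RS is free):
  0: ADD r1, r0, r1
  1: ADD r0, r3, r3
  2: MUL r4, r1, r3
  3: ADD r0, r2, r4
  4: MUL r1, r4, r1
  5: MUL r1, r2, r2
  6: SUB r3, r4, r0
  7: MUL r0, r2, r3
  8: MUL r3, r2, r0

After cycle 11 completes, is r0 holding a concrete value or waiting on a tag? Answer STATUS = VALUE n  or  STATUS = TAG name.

  c1: issue ADD r1<-Add1  regs: r0:5,r1:Add1,r2:5,r3:8,r4:7
  c2: issue ADD r0<-Add2  regs: r0:Add2,r1:Add1,r2:5,r3:8,r4:7
  c3: issue MUL r4<-Mul1  regs: r0:Add2,r1:Add1,r2:5,r3:8,r4:Mul1
  c4: CDB Add1=7; issue ADD r0<-Add1  regs: r0:Add1,r1:7,r2:5,r3:8,r4:Mul1
  c5: CDB Add2=16; issue MUL r1<-Mul2  regs: r0:Add1,r1:Mul2,r2:5,r3:8,r4:Mul1
  c6: stall  regs: r0:Add1,r1:Mul2,r2:5,r3:8,r4:Mul1
  c7: stall  regs: r0:Add1,r1:Mul2,r2:5,r3:8,r4:Mul1
  c8: CDB Mul1=56; issue MUL r1<-Mul1  regs: r0:Add1,r1:Mul1,r2:5,r3:8,r4:56
  c9: issue SUB r3<-Add2  regs: r0:Add1,r1:Mul1,r2:5,r3:Add2,r4:56
  c10: stall  regs: r0:Add1,r1:Mul1,r2:5,r3:Add2,r4:56
  c11: CDB Add1=61; stall  regs: r0:61,r1:Mul1,r2:5,r3:Add2,r4:56

STATUS = VALUE 61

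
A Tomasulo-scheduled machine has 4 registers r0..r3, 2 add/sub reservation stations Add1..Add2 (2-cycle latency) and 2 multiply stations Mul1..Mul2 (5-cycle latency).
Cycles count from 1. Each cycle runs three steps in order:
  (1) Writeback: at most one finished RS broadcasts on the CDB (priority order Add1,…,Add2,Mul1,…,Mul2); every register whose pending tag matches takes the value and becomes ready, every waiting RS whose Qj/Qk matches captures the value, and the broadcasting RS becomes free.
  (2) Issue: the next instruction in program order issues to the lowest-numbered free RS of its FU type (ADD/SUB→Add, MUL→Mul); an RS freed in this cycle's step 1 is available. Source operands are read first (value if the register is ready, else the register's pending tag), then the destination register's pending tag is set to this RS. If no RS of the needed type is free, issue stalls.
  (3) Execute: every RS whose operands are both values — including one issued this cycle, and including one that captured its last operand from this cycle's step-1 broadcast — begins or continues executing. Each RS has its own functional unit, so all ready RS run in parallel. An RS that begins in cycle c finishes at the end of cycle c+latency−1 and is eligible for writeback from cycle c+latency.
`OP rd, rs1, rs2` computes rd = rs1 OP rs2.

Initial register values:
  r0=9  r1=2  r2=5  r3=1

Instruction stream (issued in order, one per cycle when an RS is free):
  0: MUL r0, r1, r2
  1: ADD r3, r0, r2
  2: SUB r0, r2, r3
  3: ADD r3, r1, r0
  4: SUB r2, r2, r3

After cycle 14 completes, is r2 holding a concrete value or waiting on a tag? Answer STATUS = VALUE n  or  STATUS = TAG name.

  c1: issue MUL r0<-Mul1  regs: r0:Mul1,r1:2,r2:5,r3:1
  c2: issue ADD r3<-Add1  regs: r0:Mul1,r1:2,r2:5,r3:Add1
  c3: issue SUB r0<-Add2  regs: r0:Add2,r1:2,r2:5,r3:Add1
  c4: stall  regs: r0:Add2,r1:2,r2:5,r3:Add1
  c5: stall  regs: r0:Add2,r1:2,r2:5,r3:Add1
  c6: CDB Mul1=10; stall  regs: r0:Add2,r1:2,r2:5,r3:Add1
  c7: stall  regs: r0:Add2,r1:2,r2:5,r3:Add1
  c8: CDB Add1=15; issue ADD r3<-Add1  regs: r0:Add2,r1:2,r2:5,r3:Add1
  c9: stall  regs: r0:Add2,r1:2,r2:5,r3:Add1
  c10: CDB Add2=-10; issue SUB r2<-Add2  regs: r0:-10,r1:2,r2:Add2,r3:Add1
  c11: -  regs: r0:-10,r1:2,r2:Add2,r3:Add1
  c12: CDB Add1=-8  regs: r0:-10,r1:2,r2:Add2,r3:-8
  c13: -  regs: r0:-10,r1:2,r2:Add2,r3:-8
  c14: CDB Add2=13  regs: r0:-10,r1:2,r2:13,r3:-8

STATUS = VALUE 13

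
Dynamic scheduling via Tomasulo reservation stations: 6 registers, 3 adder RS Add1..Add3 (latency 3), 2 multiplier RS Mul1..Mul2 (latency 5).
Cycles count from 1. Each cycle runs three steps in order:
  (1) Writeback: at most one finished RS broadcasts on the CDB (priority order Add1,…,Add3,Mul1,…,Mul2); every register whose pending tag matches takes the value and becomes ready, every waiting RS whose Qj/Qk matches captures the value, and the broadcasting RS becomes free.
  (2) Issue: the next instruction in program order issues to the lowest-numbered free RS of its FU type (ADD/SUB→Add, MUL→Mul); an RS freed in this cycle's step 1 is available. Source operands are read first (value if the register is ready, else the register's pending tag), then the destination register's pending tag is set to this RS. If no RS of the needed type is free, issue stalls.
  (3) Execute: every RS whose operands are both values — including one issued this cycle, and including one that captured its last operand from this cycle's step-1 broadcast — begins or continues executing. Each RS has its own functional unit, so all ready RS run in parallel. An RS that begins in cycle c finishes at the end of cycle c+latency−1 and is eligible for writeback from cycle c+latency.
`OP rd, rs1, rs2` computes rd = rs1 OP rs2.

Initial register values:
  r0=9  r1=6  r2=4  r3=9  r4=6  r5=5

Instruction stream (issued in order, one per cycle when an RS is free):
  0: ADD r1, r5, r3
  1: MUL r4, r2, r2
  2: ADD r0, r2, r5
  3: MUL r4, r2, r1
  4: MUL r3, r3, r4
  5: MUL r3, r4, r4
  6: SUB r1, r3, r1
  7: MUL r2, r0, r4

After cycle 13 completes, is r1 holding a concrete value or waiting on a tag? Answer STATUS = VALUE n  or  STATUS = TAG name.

  c1: issue ADD r1<-Add1  regs: r0:9,r1:Add1,r2:4,r3:9,r4:6,r5:5
  c2: issue MUL r4<-Mul1  regs: r0:9,r1:Add1,r2:4,r3:9,r4:Mul1,r5:5
  c3: issue ADD r0<-Add2  regs: r0:Add2,r1:Add1,r2:4,r3:9,r4:Mul1,r5:5
  c4: CDB Add1=14; issue MUL r4<-Mul2  regs: r0:Add2,r1:14,r2:4,r3:9,r4:Mul2,r5:5
  c5: stall  regs: r0:Add2,r1:14,r2:4,r3:9,r4:Mul2,r5:5
  c6: CDB Add2=9; stall  regs: r0:9,r1:14,r2:4,r3:9,r4:Mul2,r5:5
  c7: CDB Mul1=16; issue MUL r3<-Mul1  regs: r0:9,r1:14,r2:4,r3:Mul1,r4:Mul2,r5:5
  c8: stall  regs: r0:9,r1:14,r2:4,r3:Mul1,r4:Mul2,r5:5
  c9: CDB Mul2=56; issue MUL r3<-Mul2  regs: r0:9,r1:14,r2:4,r3:Mul2,r4:56,r5:5
  c10: issue SUB r1<-Add1  regs: r0:9,r1:Add1,r2:4,r3:Mul2,r4:56,r5:5
  c11: stall  regs: r0:9,r1:Add1,r2:4,r3:Mul2,r4:56,r5:5
  c12: stall  regs: r0:9,r1:Add1,r2:4,r3:Mul2,r4:56,r5:5
  c13: stall  regs: r0:9,r1:Add1,r2:4,r3:Mul2,r4:56,r5:5

STATUS = TAG Add1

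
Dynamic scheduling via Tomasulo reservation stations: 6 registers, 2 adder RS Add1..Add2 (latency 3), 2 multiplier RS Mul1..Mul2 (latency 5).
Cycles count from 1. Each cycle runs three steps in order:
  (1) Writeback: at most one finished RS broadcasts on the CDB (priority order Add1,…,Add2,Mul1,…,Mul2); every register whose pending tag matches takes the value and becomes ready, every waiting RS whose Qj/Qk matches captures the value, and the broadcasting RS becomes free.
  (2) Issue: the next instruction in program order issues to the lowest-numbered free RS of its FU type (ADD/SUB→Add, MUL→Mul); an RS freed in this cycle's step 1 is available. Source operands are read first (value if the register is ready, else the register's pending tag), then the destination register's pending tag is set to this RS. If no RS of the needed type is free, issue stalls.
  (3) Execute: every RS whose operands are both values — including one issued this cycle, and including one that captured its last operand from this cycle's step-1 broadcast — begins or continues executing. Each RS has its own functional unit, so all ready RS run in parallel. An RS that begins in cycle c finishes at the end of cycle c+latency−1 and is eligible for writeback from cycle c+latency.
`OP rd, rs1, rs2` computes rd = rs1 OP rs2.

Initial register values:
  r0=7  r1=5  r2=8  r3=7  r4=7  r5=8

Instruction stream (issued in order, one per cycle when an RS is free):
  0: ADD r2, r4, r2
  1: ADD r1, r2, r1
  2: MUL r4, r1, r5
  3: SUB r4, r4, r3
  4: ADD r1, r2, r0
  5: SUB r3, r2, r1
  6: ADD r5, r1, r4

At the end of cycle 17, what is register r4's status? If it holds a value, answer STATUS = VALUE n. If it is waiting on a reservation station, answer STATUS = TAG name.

cycle 1: issue ADD r2<-Add1 // r0:7,r1:5,r2:Add1,r3:7,r4:7,r5:8
cycle 2: issue ADD r1<-Add2 // r0:7,r1:Add2,r2:Add1,r3:7,r4:7,r5:8
cycle 3: issue MUL r4<-Mul1 // r0:7,r1:Add2,r2:Add1,r3:7,r4:Mul1,r5:8
cycle 4: CDB Add1=15; issue SUB r4<-Add1 // r0:7,r1:Add2,r2:15,r3:7,r4:Add1,r5:8
cycle 5: stall // r0:7,r1:Add2,r2:15,r3:7,r4:Add1,r5:8
cycle 6: stall // r0:7,r1:Add2,r2:15,r3:7,r4:Add1,r5:8
cycle 7: CDB Add2=20; issue ADD r1<-Add2 // r0:7,r1:Add2,r2:15,r3:7,r4:Add1,r5:8
cycle 8: stall // r0:7,r1:Add2,r2:15,r3:7,r4:Add1,r5:8
cycle 9: stall // r0:7,r1:Add2,r2:15,r3:7,r4:Add1,r5:8
cycle 10: CDB Add2=22; issue SUB r3<-Add2 // r0:7,r1:22,r2:15,r3:Add2,r4:Add1,r5:8
cycle 11: stall // r0:7,r1:22,r2:15,r3:Add2,r4:Add1,r5:8
cycle 12: CDB Mul1=160; stall // r0:7,r1:22,r2:15,r3:Add2,r4:Add1,r5:8
cycle 13: CDB Add2=-7; issue ADD r5<-Add2 // r0:7,r1:22,r2:15,r3:-7,r4:Add1,r5:Add2
cycle 14: - // r0:7,r1:22,r2:15,r3:-7,r4:Add1,r5:Add2
cycle 15: CDB Add1=153 // r0:7,r1:22,r2:15,r3:-7,r4:153,r5:Add2
cycle 16: - // r0:7,r1:22,r2:15,r3:-7,r4:153,r5:Add2
cycle 17: - // r0:7,r1:22,r2:15,r3:-7,r4:153,r5:Add2

STATUS = VALUE 153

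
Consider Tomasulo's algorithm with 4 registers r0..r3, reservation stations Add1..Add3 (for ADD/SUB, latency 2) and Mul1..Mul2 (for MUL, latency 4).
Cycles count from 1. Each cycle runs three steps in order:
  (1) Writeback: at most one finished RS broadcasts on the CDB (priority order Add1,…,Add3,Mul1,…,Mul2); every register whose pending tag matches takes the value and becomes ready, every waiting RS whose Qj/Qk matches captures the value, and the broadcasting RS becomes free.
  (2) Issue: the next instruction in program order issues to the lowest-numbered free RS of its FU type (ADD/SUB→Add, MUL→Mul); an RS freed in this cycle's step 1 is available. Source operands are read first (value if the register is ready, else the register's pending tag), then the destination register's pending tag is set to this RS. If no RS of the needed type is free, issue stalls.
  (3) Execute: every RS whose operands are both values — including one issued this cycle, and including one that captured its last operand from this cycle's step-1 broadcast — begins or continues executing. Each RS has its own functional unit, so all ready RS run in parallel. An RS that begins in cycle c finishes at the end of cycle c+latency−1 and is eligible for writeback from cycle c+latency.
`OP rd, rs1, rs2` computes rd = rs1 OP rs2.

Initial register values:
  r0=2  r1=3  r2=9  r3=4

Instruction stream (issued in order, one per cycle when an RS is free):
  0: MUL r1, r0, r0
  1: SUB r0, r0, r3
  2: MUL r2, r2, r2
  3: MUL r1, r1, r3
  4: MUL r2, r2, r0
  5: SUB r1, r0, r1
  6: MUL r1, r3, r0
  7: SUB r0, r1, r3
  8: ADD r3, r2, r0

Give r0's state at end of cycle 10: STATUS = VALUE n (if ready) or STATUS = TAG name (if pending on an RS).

STATUS = TAG Add2

  c1: issue MUL r1<-Mul1  regs: r0:2,r1:Mul1,r2:9,r3:4
  c2: issue SUB r0<-Add1  regs: r0:Add1,r1:Mul1,r2:9,r3:4
  c3: issue MUL r2<-Mul2  regs: r0:Add1,r1:Mul1,r2:Mul2,r3:4
  c4: CDB Add1=-2; stall  regs: r0:-2,r1:Mul1,r2:Mul2,r3:4
  c5: CDB Mul1=4; issue MUL r1<-Mul1  regs: r0:-2,r1:Mul1,r2:Mul2,r3:4
  c6: stall  regs: r0:-2,r1:Mul1,r2:Mul2,r3:4
  c7: CDB Mul2=81; issue MUL r2<-Mul2  regs: r0:-2,r1:Mul1,r2:Mul2,r3:4
  c8: issue SUB r1<-Add1  regs: r0:-2,r1:Add1,r2:Mul2,r3:4
  c9: CDB Mul1=16; issue MUL r1<-Mul1  regs: r0:-2,r1:Mul1,r2:Mul2,r3:4
  c10: issue SUB r0<-Add2  regs: r0:Add2,r1:Mul1,r2:Mul2,r3:4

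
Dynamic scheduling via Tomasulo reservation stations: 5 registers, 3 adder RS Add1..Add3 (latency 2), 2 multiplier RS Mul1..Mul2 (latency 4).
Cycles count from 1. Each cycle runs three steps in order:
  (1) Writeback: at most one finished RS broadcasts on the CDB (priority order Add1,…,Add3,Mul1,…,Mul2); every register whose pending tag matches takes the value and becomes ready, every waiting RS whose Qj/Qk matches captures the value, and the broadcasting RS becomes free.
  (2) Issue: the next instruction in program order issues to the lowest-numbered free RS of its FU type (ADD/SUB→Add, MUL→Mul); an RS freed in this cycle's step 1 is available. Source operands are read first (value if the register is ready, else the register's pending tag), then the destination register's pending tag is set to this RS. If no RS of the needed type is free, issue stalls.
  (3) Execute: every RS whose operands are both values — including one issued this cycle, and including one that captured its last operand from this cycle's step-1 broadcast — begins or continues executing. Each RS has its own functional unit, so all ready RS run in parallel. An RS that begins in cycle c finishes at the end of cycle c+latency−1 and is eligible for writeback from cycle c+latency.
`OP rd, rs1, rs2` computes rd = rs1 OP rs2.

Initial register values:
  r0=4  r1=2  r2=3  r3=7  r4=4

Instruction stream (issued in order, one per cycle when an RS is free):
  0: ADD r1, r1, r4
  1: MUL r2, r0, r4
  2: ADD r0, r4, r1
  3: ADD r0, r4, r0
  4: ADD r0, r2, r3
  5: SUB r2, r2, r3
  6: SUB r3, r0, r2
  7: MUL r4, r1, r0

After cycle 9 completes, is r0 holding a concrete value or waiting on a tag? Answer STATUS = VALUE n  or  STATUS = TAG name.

c1: issue ADD r1<-Add1 | r0:4,r1:Add1,r2:3,r3:7,r4:4
c2: issue MUL r2<-Mul1 | r0:4,r1:Add1,r2:Mul1,r3:7,r4:4
c3: CDB Add1=6; issue ADD r0<-Add1 | r0:Add1,r1:6,r2:Mul1,r3:7,r4:4
c4: issue ADD r0<-Add2 | r0:Add2,r1:6,r2:Mul1,r3:7,r4:4
c5: CDB Add1=10; issue ADD r0<-Add1 | r0:Add1,r1:6,r2:Mul1,r3:7,r4:4
c6: CDB Mul1=16; issue SUB r2<-Add3 | r0:Add1,r1:6,r2:Add3,r3:7,r4:4
c7: CDB Add2=14; issue SUB r3<-Add2 | r0:Add1,r1:6,r2:Add3,r3:Add2,r4:4
c8: CDB Add1=23; issue MUL r4<-Mul1 | r0:23,r1:6,r2:Add3,r3:Add2,r4:Mul1
c9: CDB Add3=9 | r0:23,r1:6,r2:9,r3:Add2,r4:Mul1

STATUS = VALUE 23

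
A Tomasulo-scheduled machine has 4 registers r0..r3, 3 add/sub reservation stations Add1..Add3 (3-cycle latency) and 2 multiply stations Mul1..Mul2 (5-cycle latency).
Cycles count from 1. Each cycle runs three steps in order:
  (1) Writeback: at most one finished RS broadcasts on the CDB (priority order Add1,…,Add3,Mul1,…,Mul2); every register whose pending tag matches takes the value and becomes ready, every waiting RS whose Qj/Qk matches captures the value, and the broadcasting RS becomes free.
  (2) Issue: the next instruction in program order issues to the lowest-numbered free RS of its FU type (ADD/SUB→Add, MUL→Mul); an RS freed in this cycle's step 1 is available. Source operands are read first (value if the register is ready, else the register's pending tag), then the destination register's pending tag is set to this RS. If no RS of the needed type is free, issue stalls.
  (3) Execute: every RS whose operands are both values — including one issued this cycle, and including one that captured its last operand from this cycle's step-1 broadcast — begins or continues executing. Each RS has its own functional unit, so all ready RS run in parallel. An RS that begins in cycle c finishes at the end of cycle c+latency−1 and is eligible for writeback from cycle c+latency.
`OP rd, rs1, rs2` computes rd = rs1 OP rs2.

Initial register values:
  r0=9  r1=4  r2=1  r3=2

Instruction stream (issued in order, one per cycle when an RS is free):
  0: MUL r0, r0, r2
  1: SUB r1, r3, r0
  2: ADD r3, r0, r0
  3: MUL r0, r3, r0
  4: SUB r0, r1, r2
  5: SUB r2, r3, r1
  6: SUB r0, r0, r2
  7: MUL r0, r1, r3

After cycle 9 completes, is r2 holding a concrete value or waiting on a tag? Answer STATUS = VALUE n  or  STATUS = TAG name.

STATUS = TAG Add1

c1: issue MUL r0<-Mul1 | r0:Mul1,r1:4,r2:1,r3:2
c2: issue SUB r1<-Add1 | r0:Mul1,r1:Add1,r2:1,r3:2
c3: issue ADD r3<-Add2 | r0:Mul1,r1:Add1,r2:1,r3:Add2
c4: issue MUL r0<-Mul2 | r0:Mul2,r1:Add1,r2:1,r3:Add2
c5: issue SUB r0<-Add3 | r0:Add3,r1:Add1,r2:1,r3:Add2
c6: CDB Mul1=9; stall | r0:Add3,r1:Add1,r2:1,r3:Add2
c7: stall | r0:Add3,r1:Add1,r2:1,r3:Add2
c8: stall | r0:Add3,r1:Add1,r2:1,r3:Add2
c9: CDB Add1=-7; issue SUB r2<-Add1 | r0:Add3,r1:-7,r2:Add1,r3:Add2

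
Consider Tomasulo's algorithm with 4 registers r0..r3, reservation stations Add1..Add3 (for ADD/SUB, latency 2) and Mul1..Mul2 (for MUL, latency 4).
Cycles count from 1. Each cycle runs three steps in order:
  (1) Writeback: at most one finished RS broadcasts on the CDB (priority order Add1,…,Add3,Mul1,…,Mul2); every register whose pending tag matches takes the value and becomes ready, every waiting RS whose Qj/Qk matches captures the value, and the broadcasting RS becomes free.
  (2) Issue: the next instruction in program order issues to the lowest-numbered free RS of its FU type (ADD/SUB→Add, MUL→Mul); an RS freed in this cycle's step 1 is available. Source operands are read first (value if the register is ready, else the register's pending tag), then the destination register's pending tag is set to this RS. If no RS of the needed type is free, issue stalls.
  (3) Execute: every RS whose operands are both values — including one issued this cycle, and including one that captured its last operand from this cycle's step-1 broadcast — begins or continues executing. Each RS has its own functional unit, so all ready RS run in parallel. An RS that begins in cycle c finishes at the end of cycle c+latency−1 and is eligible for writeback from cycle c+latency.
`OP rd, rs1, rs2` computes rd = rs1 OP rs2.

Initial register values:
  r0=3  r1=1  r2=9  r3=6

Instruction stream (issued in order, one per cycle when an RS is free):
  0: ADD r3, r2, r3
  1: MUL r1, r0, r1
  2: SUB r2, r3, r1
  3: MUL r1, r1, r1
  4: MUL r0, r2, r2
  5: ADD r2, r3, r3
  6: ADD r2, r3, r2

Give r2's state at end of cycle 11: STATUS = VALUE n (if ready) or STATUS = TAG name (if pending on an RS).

c1: issue ADD r3<-Add1 | r0:3,r1:1,r2:9,r3:Add1
c2: issue MUL r1<-Mul1 | r0:3,r1:Mul1,r2:9,r3:Add1
c3: CDB Add1=15; issue SUB r2<-Add1 | r0:3,r1:Mul1,r2:Add1,r3:15
c4: issue MUL r1<-Mul2 | r0:3,r1:Mul2,r2:Add1,r3:15
c5: stall | r0:3,r1:Mul2,r2:Add1,r3:15
c6: CDB Mul1=3; issue MUL r0<-Mul1 | r0:Mul1,r1:Mul2,r2:Add1,r3:15
c7: issue ADD r2<-Add2 | r0:Mul1,r1:Mul2,r2:Add2,r3:15
c8: CDB Add1=12; issue ADD r2<-Add1 | r0:Mul1,r1:Mul2,r2:Add1,r3:15
c9: CDB Add2=30 | r0:Mul1,r1:Mul2,r2:Add1,r3:15
c10: CDB Mul2=9 | r0:Mul1,r1:9,r2:Add1,r3:15
c11: CDB Add1=45 | r0:Mul1,r1:9,r2:45,r3:15

STATUS = VALUE 45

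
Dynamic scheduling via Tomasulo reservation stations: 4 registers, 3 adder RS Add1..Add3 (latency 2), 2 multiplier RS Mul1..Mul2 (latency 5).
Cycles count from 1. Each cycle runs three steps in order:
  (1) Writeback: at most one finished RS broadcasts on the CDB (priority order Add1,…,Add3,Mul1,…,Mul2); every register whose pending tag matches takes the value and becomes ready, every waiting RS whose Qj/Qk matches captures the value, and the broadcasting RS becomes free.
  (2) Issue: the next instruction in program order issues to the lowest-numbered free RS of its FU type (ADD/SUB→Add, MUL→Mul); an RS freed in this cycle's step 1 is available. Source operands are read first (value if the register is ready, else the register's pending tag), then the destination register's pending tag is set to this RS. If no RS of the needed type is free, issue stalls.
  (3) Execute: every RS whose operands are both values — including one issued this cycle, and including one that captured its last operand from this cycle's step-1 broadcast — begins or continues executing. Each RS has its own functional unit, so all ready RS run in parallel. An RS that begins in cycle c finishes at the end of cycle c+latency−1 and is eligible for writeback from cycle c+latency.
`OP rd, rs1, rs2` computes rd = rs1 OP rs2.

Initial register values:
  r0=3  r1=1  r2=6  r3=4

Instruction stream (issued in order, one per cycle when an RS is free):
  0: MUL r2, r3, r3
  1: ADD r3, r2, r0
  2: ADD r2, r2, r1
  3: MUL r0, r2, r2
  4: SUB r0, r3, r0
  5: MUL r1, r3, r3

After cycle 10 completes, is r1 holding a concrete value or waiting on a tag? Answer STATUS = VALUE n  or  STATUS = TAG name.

c1: issue MUL r2<-Mul1 | r0:3,r1:1,r2:Mul1,r3:4
c2: issue ADD r3<-Add1 | r0:3,r1:1,r2:Mul1,r3:Add1
c3: issue ADD r2<-Add2 | r0:3,r1:1,r2:Add2,r3:Add1
c4: issue MUL r0<-Mul2 | r0:Mul2,r1:1,r2:Add2,r3:Add1
c5: issue SUB r0<-Add3 | r0:Add3,r1:1,r2:Add2,r3:Add1
c6: CDB Mul1=16; issue MUL r1<-Mul1 | r0:Add3,r1:Mul1,r2:Add2,r3:Add1
c7: - | r0:Add3,r1:Mul1,r2:Add2,r3:Add1
c8: CDB Add1=19 | r0:Add3,r1:Mul1,r2:Add2,r3:19
c9: CDB Add2=17 | r0:Add3,r1:Mul1,r2:17,r3:19
c10: - | r0:Add3,r1:Mul1,r2:17,r3:19

STATUS = TAG Mul1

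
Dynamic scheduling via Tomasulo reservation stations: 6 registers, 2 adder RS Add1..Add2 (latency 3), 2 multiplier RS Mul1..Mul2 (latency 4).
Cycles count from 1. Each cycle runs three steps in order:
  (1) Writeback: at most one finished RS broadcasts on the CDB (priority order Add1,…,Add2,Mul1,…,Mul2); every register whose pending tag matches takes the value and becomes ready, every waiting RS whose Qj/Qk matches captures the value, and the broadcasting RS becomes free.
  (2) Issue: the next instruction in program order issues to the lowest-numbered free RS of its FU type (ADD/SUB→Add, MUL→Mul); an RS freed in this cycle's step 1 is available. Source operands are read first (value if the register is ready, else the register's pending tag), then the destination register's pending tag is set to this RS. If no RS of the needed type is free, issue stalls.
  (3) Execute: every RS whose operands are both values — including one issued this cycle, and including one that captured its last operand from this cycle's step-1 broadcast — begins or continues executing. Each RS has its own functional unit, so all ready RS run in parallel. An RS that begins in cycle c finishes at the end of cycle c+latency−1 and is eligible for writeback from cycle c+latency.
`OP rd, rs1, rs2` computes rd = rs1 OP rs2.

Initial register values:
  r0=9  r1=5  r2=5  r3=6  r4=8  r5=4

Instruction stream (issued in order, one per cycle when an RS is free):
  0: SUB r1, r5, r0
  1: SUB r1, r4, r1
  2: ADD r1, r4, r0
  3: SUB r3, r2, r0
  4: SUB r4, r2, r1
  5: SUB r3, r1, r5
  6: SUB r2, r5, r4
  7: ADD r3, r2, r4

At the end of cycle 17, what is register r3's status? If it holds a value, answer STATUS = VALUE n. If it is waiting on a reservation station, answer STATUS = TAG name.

STATUS = VALUE 4

c1: issue SUB r1<-Add1 | r0:9,r1:Add1,r2:5,r3:6,r4:8,r5:4
c2: issue SUB r1<-Add2 | r0:9,r1:Add2,r2:5,r3:6,r4:8,r5:4
c3: stall | r0:9,r1:Add2,r2:5,r3:6,r4:8,r5:4
c4: CDB Add1=-5; issue ADD r1<-Add1 | r0:9,r1:Add1,r2:5,r3:6,r4:8,r5:4
c5: stall | r0:9,r1:Add1,r2:5,r3:6,r4:8,r5:4
c6: stall | r0:9,r1:Add1,r2:5,r3:6,r4:8,r5:4
c7: CDB Add1=17; issue SUB r3<-Add1 | r0:9,r1:17,r2:5,r3:Add1,r4:8,r5:4
c8: CDB Add2=13; issue SUB r4<-Add2 | r0:9,r1:17,r2:5,r3:Add1,r4:Add2,r5:4
c9: stall | r0:9,r1:17,r2:5,r3:Add1,r4:Add2,r5:4
c10: CDB Add1=-4; issue SUB r3<-Add1 | r0:9,r1:17,r2:5,r3:Add1,r4:Add2,r5:4
c11: CDB Add2=-12; issue SUB r2<-Add2 | r0:9,r1:17,r2:Add2,r3:Add1,r4:-12,r5:4
c12: stall | r0:9,r1:17,r2:Add2,r3:Add1,r4:-12,r5:4
c13: CDB Add1=13; issue ADD r3<-Add1 | r0:9,r1:17,r2:Add2,r3:Add1,r4:-12,r5:4
c14: CDB Add2=16 | r0:9,r1:17,r2:16,r3:Add1,r4:-12,r5:4
c15: - | r0:9,r1:17,r2:16,r3:Add1,r4:-12,r5:4
c16: - | r0:9,r1:17,r2:16,r3:Add1,r4:-12,r5:4
c17: CDB Add1=4 | r0:9,r1:17,r2:16,r3:4,r4:-12,r5:4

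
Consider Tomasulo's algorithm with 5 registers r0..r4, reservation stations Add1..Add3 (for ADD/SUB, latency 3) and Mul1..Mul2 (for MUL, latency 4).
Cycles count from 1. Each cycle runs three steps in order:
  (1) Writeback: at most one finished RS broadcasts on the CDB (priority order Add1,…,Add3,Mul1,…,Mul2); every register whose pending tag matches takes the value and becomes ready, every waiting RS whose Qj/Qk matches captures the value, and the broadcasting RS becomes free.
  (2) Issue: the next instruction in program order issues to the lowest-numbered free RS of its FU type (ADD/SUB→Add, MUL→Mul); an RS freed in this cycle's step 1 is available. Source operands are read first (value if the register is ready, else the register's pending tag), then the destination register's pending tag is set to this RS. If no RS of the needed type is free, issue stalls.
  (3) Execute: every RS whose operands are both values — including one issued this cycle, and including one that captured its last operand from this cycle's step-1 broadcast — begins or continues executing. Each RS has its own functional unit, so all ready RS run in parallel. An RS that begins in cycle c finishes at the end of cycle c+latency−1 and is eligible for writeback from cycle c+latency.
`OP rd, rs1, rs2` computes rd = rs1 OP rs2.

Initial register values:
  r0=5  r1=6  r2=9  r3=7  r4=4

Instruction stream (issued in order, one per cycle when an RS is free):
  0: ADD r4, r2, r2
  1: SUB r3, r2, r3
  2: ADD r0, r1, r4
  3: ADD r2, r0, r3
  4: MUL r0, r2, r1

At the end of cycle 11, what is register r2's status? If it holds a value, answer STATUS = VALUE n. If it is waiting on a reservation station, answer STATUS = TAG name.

STATUS = VALUE 26

c1: issue ADD r4<-Add1 | r0:5,r1:6,r2:9,r3:7,r4:Add1
c2: issue SUB r3<-Add2 | r0:5,r1:6,r2:9,r3:Add2,r4:Add1
c3: issue ADD r0<-Add3 | r0:Add3,r1:6,r2:9,r3:Add2,r4:Add1
c4: CDB Add1=18; issue ADD r2<-Add1 | r0:Add3,r1:6,r2:Add1,r3:Add2,r4:18
c5: CDB Add2=2; issue MUL r0<-Mul1 | r0:Mul1,r1:6,r2:Add1,r3:2,r4:18
c6: - | r0:Mul1,r1:6,r2:Add1,r3:2,r4:18
c7: CDB Add3=24 | r0:Mul1,r1:6,r2:Add1,r3:2,r4:18
c8: - | r0:Mul1,r1:6,r2:Add1,r3:2,r4:18
c9: - | r0:Mul1,r1:6,r2:Add1,r3:2,r4:18
c10: CDB Add1=26 | r0:Mul1,r1:6,r2:26,r3:2,r4:18
c11: - | r0:Mul1,r1:6,r2:26,r3:2,r4:18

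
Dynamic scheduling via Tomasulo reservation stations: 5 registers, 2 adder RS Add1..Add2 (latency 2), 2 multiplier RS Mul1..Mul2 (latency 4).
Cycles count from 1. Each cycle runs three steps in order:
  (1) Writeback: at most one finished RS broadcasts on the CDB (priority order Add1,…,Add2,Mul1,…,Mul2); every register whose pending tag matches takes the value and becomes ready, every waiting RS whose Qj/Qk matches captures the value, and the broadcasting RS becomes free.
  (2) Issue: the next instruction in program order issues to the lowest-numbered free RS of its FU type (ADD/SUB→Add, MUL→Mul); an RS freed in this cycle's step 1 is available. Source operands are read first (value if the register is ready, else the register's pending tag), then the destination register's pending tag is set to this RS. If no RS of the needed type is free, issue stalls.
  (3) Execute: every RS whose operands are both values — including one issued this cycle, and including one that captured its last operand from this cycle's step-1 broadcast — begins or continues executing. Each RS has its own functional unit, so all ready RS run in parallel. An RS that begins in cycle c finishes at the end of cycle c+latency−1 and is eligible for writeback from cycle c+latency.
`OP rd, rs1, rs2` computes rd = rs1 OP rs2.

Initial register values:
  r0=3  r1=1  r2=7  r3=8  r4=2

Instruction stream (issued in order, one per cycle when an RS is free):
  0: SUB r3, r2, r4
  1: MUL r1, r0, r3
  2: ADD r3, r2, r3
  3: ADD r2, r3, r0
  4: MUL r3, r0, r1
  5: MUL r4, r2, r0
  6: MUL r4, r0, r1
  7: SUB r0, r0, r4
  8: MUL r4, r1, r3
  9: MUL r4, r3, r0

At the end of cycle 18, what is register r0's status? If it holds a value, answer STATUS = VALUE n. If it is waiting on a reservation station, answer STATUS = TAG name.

  c1: issue SUB r3<-Add1  regs: r0:3,r1:1,r2:7,r3:Add1,r4:2
  c2: issue MUL r1<-Mul1  regs: r0:3,r1:Mul1,r2:7,r3:Add1,r4:2
  c3: CDB Add1=5; issue ADD r3<-Add1  regs: r0:3,r1:Mul1,r2:7,r3:Add1,r4:2
  c4: issue ADD r2<-Add2  regs: r0:3,r1:Mul1,r2:Add2,r3:Add1,r4:2
  c5: CDB Add1=12; issue MUL r3<-Mul2  regs: r0:3,r1:Mul1,r2:Add2,r3:Mul2,r4:2
  c6: stall  regs: r0:3,r1:Mul1,r2:Add2,r3:Mul2,r4:2
  c7: CDB Add2=15; stall  regs: r0:3,r1:Mul1,r2:15,r3:Mul2,r4:2
  c8: CDB Mul1=15; issue MUL r4<-Mul1  regs: r0:3,r1:15,r2:15,r3:Mul2,r4:Mul1
  c9: stall  regs: r0:3,r1:15,r2:15,r3:Mul2,r4:Mul1
  c10: stall  regs: r0:3,r1:15,r2:15,r3:Mul2,r4:Mul1
  c11: stall  regs: r0:3,r1:15,r2:15,r3:Mul2,r4:Mul1
  c12: CDB Mul1=45; issue MUL r4<-Mul1  regs: r0:3,r1:15,r2:15,r3:Mul2,r4:Mul1
  c13: CDB Mul2=45; issue SUB r0<-Add1  regs: r0:Add1,r1:15,r2:15,r3:45,r4:Mul1
  c14: issue MUL r4<-Mul2  regs: r0:Add1,r1:15,r2:15,r3:45,r4:Mul2
  c15: stall  regs: r0:Add1,r1:15,r2:15,r3:45,r4:Mul2
  c16: CDB Mul1=45; issue MUL r4<-Mul1  regs: r0:Add1,r1:15,r2:15,r3:45,r4:Mul1
  c17: -  regs: r0:Add1,r1:15,r2:15,r3:45,r4:Mul1
  c18: CDB Add1=-42  regs: r0:-42,r1:15,r2:15,r3:45,r4:Mul1

STATUS = VALUE -42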